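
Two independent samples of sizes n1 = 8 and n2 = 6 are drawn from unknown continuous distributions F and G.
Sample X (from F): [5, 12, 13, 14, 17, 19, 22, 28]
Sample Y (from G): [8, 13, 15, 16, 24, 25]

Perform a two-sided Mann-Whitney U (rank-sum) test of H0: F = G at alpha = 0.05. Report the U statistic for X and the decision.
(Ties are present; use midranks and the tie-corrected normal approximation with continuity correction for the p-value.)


Step 1: Combine and sort all 14 observations; assign midranks.
sorted (value, group): (5,X), (8,Y), (12,X), (13,X), (13,Y), (14,X), (15,Y), (16,Y), (17,X), (19,X), (22,X), (24,Y), (25,Y), (28,X)
ranks: 5->1, 8->2, 12->3, 13->4.5, 13->4.5, 14->6, 15->7, 16->8, 17->9, 19->10, 22->11, 24->12, 25->13, 28->14
Step 2: Rank sum for X: R1 = 1 + 3 + 4.5 + 6 + 9 + 10 + 11 + 14 = 58.5.
Step 3: U_X = R1 - n1(n1+1)/2 = 58.5 - 8*9/2 = 58.5 - 36 = 22.5.
       U_Y = n1*n2 - U_X = 48 - 22.5 = 25.5.
Step 4: Ties are present, so use the tie-corrected normal approximation (with continuity correction) for the p-value.
Step 5: p-value = 0.897167; compare to alpha = 0.05. fail to reject H0.

U_X = 22.5, p = 0.897167, fail to reject H0 at alpha = 0.05.


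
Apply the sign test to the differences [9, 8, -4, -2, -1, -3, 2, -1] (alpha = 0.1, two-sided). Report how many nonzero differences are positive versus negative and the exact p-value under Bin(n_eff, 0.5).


Step 1: Discard zero differences. Original n = 8; n_eff = number of nonzero differences = 8.
Nonzero differences (with sign): +9, +8, -4, -2, -1, -3, +2, -1
Step 2: Count signs: positive = 3, negative = 5.
Step 3: Under H0: P(positive) = 0.5, so the number of positives S ~ Bin(8, 0.5).
Step 4: Two-sided exact p-value = sum of Bin(8,0.5) probabilities at or below the observed probability = 0.726562.
Step 5: alpha = 0.1. fail to reject H0.

n_eff = 8, pos = 3, neg = 5, p = 0.726562, fail to reject H0.


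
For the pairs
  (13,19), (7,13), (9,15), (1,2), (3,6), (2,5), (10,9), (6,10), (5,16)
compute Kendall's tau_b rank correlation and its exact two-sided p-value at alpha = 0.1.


Step 1: Enumerate the 36 unordered pairs (i,j) with i<j and classify each by sign(x_j-x_i) * sign(y_j-y_i).
  (1,2):dx=-6,dy=-6->C; (1,3):dx=-4,dy=-4->C; (1,4):dx=-12,dy=-17->C; (1,5):dx=-10,dy=-13->C
  (1,6):dx=-11,dy=-14->C; (1,7):dx=-3,dy=-10->C; (1,8):dx=-7,dy=-9->C; (1,9):dx=-8,dy=-3->C
  (2,3):dx=+2,dy=+2->C; (2,4):dx=-6,dy=-11->C; (2,5):dx=-4,dy=-7->C; (2,6):dx=-5,dy=-8->C
  (2,7):dx=+3,dy=-4->D; (2,8):dx=-1,dy=-3->C; (2,9):dx=-2,dy=+3->D; (3,4):dx=-8,dy=-13->C
  (3,5):dx=-6,dy=-9->C; (3,6):dx=-7,dy=-10->C; (3,7):dx=+1,dy=-6->D; (3,8):dx=-3,dy=-5->C
  (3,9):dx=-4,dy=+1->D; (4,5):dx=+2,dy=+4->C; (4,6):dx=+1,dy=+3->C; (4,7):dx=+9,dy=+7->C
  (4,8):dx=+5,dy=+8->C; (4,9):dx=+4,dy=+14->C; (5,6):dx=-1,dy=-1->C; (5,7):dx=+7,dy=+3->C
  (5,8):dx=+3,dy=+4->C; (5,9):dx=+2,dy=+10->C; (6,7):dx=+8,dy=+4->C; (6,8):dx=+4,dy=+5->C
  (6,9):dx=+3,dy=+11->C; (7,8):dx=-4,dy=+1->D; (7,9):dx=-5,dy=+7->D; (8,9):dx=-1,dy=+6->D
Step 2: C = 29, D = 7, total pairs = 36.
Step 3: tau = (C - D)/(n(n-1)/2) = (29 - 7)/36 = 0.611111.
Step 4: Exact two-sided p-value (enumerate n! = 362880 permutations of y under H0): p = 0.024741.
Step 5: alpha = 0.1. reject H0.

tau_b = 0.6111 (C=29, D=7), p = 0.024741, reject H0.


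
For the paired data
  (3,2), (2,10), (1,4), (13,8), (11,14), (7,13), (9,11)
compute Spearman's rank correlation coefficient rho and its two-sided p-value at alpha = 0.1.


Step 1: Rank x and y separately (midranks; no ties here).
rank(x): 3->3, 2->2, 1->1, 13->7, 11->6, 7->4, 9->5
rank(y): 2->1, 10->4, 4->2, 8->3, 14->7, 13->6, 11->5
Step 2: d_i = R_x(i) - R_y(i); compute d_i^2.
  (3-1)^2=4, (2-4)^2=4, (1-2)^2=1, (7-3)^2=16, (6-7)^2=1, (4-6)^2=4, (5-5)^2=0
sum(d^2) = 30.
Step 3: rho = 1 - 6*30 / (7*(7^2 - 1)) = 1 - 180/336 = 0.464286.
Step 4: Under H0, t = rho * sqrt((n-2)/(1-rho^2)) = 1.1722 ~ t(5).
Step 5: Two-sided p-value from the t-distribution with 5 df = 0.293934.
Step 6: alpha = 0.1. fail to reject H0.

rho = 0.4643, p = 0.293934, fail to reject H0 at alpha = 0.1.


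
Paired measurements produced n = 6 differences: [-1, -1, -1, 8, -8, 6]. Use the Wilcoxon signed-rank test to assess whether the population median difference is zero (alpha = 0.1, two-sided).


Step 1: Drop any zero differences (none here) and take |d_i|.
|d| = [1, 1, 1, 8, 8, 6]
Step 2: Midrank |d_i| (ties get averaged ranks).
ranks: |1|->2, |1|->2, |1|->2, |8|->5.5, |8|->5.5, |6|->4
Step 3: Attach original signs; sum ranks with positive sign and with negative sign.
W+ = 5.5 + 4 = 9.5
W- = 2 + 2 + 2 + 5.5 = 11.5
(Check: W+ + W- = 21 should equal n(n+1)/2 = 21.)
Step 4: Test statistic W = min(W+, W-) = 9.5.
Step 5: Ties in |d|, so use the tie-corrected normal approximation.
        E[W] = n(n+1)/4 = 6*7/4 = 10.5.
        Tie groups: |d|=1 (t=3), |d|=8 (t=2); sum(t^3 - t) = 30.
        Var[W] = n(n+1)(2n+1)/24 - sum(t^3-t)/48 = 546/24 - 30/48 = 22.125.
        z = (W - E[W]) / sqrt(Var[W]) = (9.5 - 10.5) / 4.7037 = -0.2126.
        Two-sided p = 2*Phi(z) = 0.831641.
Step 6: alpha = 0.1. fail to reject H0.

W+ = 9.5, W- = 11.5, W = min = 9.5, p = 0.831641, fail to reject H0.


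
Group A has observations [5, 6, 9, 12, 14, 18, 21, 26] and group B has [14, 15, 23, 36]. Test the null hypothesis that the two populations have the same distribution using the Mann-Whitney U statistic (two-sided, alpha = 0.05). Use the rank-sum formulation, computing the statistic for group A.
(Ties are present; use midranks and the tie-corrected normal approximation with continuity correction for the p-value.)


Step 1: Combine and sort all 12 observations; assign midranks.
sorted (value, group): (5,X), (6,X), (9,X), (12,X), (14,X), (14,Y), (15,Y), (18,X), (21,X), (23,Y), (26,X), (36,Y)
ranks: 5->1, 6->2, 9->3, 12->4, 14->5.5, 14->5.5, 15->7, 18->8, 21->9, 23->10, 26->11, 36->12
Step 2: Rank sum for X: R1 = 1 + 2 + 3 + 4 + 5.5 + 8 + 9 + 11 = 43.5.
Step 3: U_X = R1 - n1(n1+1)/2 = 43.5 - 8*9/2 = 43.5 - 36 = 7.5.
       U_Y = n1*n2 - U_X = 32 - 7.5 = 24.5.
Step 4: Ties are present, so use the tie-corrected normal approximation (with continuity correction) for the p-value.
Step 5: p-value = 0.173478; compare to alpha = 0.05. fail to reject H0.

U_X = 7.5, p = 0.173478, fail to reject H0 at alpha = 0.05.


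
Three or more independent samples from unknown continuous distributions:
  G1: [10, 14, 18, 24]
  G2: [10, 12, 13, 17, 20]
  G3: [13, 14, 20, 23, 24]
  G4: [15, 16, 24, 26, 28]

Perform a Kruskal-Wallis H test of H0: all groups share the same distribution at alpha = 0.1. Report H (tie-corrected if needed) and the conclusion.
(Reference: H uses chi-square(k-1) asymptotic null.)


Step 1: Combine all N = 19 observations and assign midranks.
sorted (value, group, rank): (10,G1,1.5), (10,G2,1.5), (12,G2,3), (13,G2,4.5), (13,G3,4.5), (14,G1,6.5), (14,G3,6.5), (15,G4,8), (16,G4,9), (17,G2,10), (18,G1,11), (20,G2,12.5), (20,G3,12.5), (23,G3,14), (24,G1,16), (24,G3,16), (24,G4,16), (26,G4,18), (28,G4,19)
Step 2: Sum ranks within each group.
R_1 = 35 (n_1 = 4)
R_2 = 31.5 (n_2 = 5)
R_3 = 53.5 (n_3 = 5)
R_4 = 70 (n_4 = 5)
Step 3: H = 12/(N(N+1)) * sum(R_i^2/n_i) - 3(N+1)
     = 12/(19*20) * (35^2/4 + 31.5^2/5 + 53.5^2/5 + 70^2/5) - 3*20
     = 0.031579 * 2057.15 - 60
     = 4.962632.
Step 4: Ties present; correction factor C = 1 - 48/(19^3 - 19) = 0.992982. Corrected H = 4.962632 / 0.992982 = 4.997703.
Step 5: Under H0, H ~ chi^2(3); p-value = 0.171965.
Step 6: alpha = 0.1. fail to reject H0.

H = 4.9977, df = 3, p = 0.171965, fail to reject H0.


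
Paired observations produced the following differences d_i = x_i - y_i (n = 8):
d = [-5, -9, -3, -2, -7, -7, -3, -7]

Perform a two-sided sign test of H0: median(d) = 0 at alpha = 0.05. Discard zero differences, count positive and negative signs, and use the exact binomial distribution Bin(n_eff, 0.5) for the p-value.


Step 1: Discard zero differences. Original n = 8; n_eff = number of nonzero differences = 8.
Nonzero differences (with sign): -5, -9, -3, -2, -7, -7, -3, -7
Step 2: Count signs: positive = 0, negative = 8.
Step 3: Under H0: P(positive) = 0.5, so the number of positives S ~ Bin(8, 0.5).
Step 4: Two-sided exact p-value = sum of Bin(8,0.5) probabilities at or below the observed probability = 0.007812.
Step 5: alpha = 0.05. reject H0.

n_eff = 8, pos = 0, neg = 8, p = 0.007812, reject H0.


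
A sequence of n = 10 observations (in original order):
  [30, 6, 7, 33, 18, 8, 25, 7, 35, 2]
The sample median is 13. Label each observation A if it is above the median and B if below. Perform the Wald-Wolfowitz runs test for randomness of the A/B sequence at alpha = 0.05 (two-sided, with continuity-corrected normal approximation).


Step 1: Compute median = 13; label A = above, B = below.
Labels in order: ABBAABABAB  (n_A = 5, n_B = 5)
Step 2: Count runs R = 8.
Step 3: Under H0 (random ordering), E[R] = 2*n_A*n_B/(n_A+n_B) + 1 = 2*5*5/10 + 1 = 6.0000.
        Var[R] = 2*n_A*n_B*(2*n_A*n_B - n_A - n_B) / ((n_A+n_B)^2 * (n_A+n_B-1)) = 2000/900 = 2.2222.
        SD[R] = 1.4907.
Step 4: Continuity-corrected z = (R - 0.5 - E[R]) / SD[R] = (8 - 0.5 - 6.0000) / 1.4907 = 1.0062.
Step 5: Two-sided p-value via normal approximation = 2*(1 - Phi(|z|)) = 0.314305.
Step 6: alpha = 0.05. fail to reject H0.

R = 8, z = 1.0062, p = 0.314305, fail to reject H0.


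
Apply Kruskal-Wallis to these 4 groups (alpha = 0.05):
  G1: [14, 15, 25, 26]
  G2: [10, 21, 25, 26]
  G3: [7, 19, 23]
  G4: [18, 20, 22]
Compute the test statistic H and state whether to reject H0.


Step 1: Combine all N = 14 observations and assign midranks.
sorted (value, group, rank): (7,G3,1), (10,G2,2), (14,G1,3), (15,G1,4), (18,G4,5), (19,G3,6), (20,G4,7), (21,G2,8), (22,G4,9), (23,G3,10), (25,G1,11.5), (25,G2,11.5), (26,G1,13.5), (26,G2,13.5)
Step 2: Sum ranks within each group.
R_1 = 32 (n_1 = 4)
R_2 = 35 (n_2 = 4)
R_3 = 17 (n_3 = 3)
R_4 = 21 (n_4 = 3)
Step 3: H = 12/(N(N+1)) * sum(R_i^2/n_i) - 3(N+1)
     = 12/(14*15) * (32^2/4 + 35^2/4 + 17^2/3 + 21^2/3) - 3*15
     = 0.057143 * 805.583 - 45
     = 1.033333.
Step 4: Ties present; correction factor C = 1 - 12/(14^3 - 14) = 0.995604. Corrected H = 1.033333 / 0.995604 = 1.037896.
Step 5: Under H0, H ~ chi^2(3); p-value = 0.792083.
Step 6: alpha = 0.05. fail to reject H0.

H = 1.0379, df = 3, p = 0.792083, fail to reject H0.


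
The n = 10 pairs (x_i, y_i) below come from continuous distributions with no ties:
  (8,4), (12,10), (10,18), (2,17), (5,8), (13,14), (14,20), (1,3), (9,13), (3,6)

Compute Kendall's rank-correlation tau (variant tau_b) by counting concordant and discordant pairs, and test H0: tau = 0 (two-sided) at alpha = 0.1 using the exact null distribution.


Step 1: Enumerate the 45 unordered pairs (i,j) with i<j and classify each by sign(x_j-x_i) * sign(y_j-y_i).
  (1,2):dx=+4,dy=+6->C; (1,3):dx=+2,dy=+14->C; (1,4):dx=-6,dy=+13->D; (1,5):dx=-3,dy=+4->D
  (1,6):dx=+5,dy=+10->C; (1,7):dx=+6,dy=+16->C; (1,8):dx=-7,dy=-1->C; (1,9):dx=+1,dy=+9->C
  (1,10):dx=-5,dy=+2->D; (2,3):dx=-2,dy=+8->D; (2,4):dx=-10,dy=+7->D; (2,5):dx=-7,dy=-2->C
  (2,6):dx=+1,dy=+4->C; (2,7):dx=+2,dy=+10->C; (2,8):dx=-11,dy=-7->C; (2,9):dx=-3,dy=+3->D
  (2,10):dx=-9,dy=-4->C; (3,4):dx=-8,dy=-1->C; (3,5):dx=-5,dy=-10->C; (3,6):dx=+3,dy=-4->D
  (3,7):dx=+4,dy=+2->C; (3,8):dx=-9,dy=-15->C; (3,9):dx=-1,dy=-5->C; (3,10):dx=-7,dy=-12->C
  (4,5):dx=+3,dy=-9->D; (4,6):dx=+11,dy=-3->D; (4,7):dx=+12,dy=+3->C; (4,8):dx=-1,dy=-14->C
  (4,9):dx=+7,dy=-4->D; (4,10):dx=+1,dy=-11->D; (5,6):dx=+8,dy=+6->C; (5,7):dx=+9,dy=+12->C
  (5,8):dx=-4,dy=-5->C; (5,9):dx=+4,dy=+5->C; (5,10):dx=-2,dy=-2->C; (6,7):dx=+1,dy=+6->C
  (6,8):dx=-12,dy=-11->C; (6,9):dx=-4,dy=-1->C; (6,10):dx=-10,dy=-8->C; (7,8):dx=-13,dy=-17->C
  (7,9):dx=-5,dy=-7->C; (7,10):dx=-11,dy=-14->C; (8,9):dx=+8,dy=+10->C; (8,10):dx=+2,dy=+3->C
  (9,10):dx=-6,dy=-7->C
Step 2: C = 34, D = 11, total pairs = 45.
Step 3: tau = (C - D)/(n(n-1)/2) = (34 - 11)/45 = 0.511111.
Step 4: Exact two-sided p-value (enumerate n! = 3628800 permutations of y under H0): p = 0.046623.
Step 5: alpha = 0.1. reject H0.

tau_b = 0.5111 (C=34, D=11), p = 0.046623, reject H0.


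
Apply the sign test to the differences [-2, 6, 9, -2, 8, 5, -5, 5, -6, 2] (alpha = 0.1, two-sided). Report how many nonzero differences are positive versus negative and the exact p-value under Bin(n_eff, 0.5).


Step 1: Discard zero differences. Original n = 10; n_eff = number of nonzero differences = 10.
Nonzero differences (with sign): -2, +6, +9, -2, +8, +5, -5, +5, -6, +2
Step 2: Count signs: positive = 6, negative = 4.
Step 3: Under H0: P(positive) = 0.5, so the number of positives S ~ Bin(10, 0.5).
Step 4: Two-sided exact p-value = sum of Bin(10,0.5) probabilities at or below the observed probability = 0.753906.
Step 5: alpha = 0.1. fail to reject H0.

n_eff = 10, pos = 6, neg = 4, p = 0.753906, fail to reject H0.


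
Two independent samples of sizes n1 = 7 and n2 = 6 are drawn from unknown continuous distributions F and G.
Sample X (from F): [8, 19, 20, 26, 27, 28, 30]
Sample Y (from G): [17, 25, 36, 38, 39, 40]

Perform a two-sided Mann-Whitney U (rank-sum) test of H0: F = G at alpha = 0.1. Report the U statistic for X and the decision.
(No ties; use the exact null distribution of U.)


Step 1: Combine and sort all 13 observations; assign midranks.
sorted (value, group): (8,X), (17,Y), (19,X), (20,X), (25,Y), (26,X), (27,X), (28,X), (30,X), (36,Y), (38,Y), (39,Y), (40,Y)
ranks: 8->1, 17->2, 19->3, 20->4, 25->5, 26->6, 27->7, 28->8, 30->9, 36->10, 38->11, 39->12, 40->13
Step 2: Rank sum for X: R1 = 1 + 3 + 4 + 6 + 7 + 8 + 9 = 38.
Step 3: U_X = R1 - n1(n1+1)/2 = 38 - 7*8/2 = 38 - 28 = 10.
       U_Y = n1*n2 - U_X = 42 - 10 = 32.
Step 4: No ties, so the exact null distribution of U (based on enumerating the C(13,7) = 1716 equally likely rank assignments) gives the two-sided p-value.
Step 5: p-value = 0.137529; compare to alpha = 0.1. fail to reject H0.

U_X = 10, p = 0.137529, fail to reject H0 at alpha = 0.1.


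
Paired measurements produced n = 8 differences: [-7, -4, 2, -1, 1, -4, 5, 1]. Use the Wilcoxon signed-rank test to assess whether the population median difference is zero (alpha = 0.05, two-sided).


Step 1: Drop any zero differences (none here) and take |d_i|.
|d| = [7, 4, 2, 1, 1, 4, 5, 1]
Step 2: Midrank |d_i| (ties get averaged ranks).
ranks: |7|->8, |4|->5.5, |2|->4, |1|->2, |1|->2, |4|->5.5, |5|->7, |1|->2
Step 3: Attach original signs; sum ranks with positive sign and with negative sign.
W+ = 4 + 2 + 7 + 2 = 15
W- = 8 + 5.5 + 2 + 5.5 = 21
(Check: W+ + W- = 36 should equal n(n+1)/2 = 36.)
Step 4: Test statistic W = min(W+, W-) = 15.
Step 5: Ties in |d|, so use the tie-corrected normal approximation.
        E[W] = n(n+1)/4 = 8*9/4 = 18.
        Tie groups: |d|=1 (t=3), |d|=4 (t=2); sum(t^3 - t) = 30.
        Var[W] = n(n+1)(2n+1)/24 - sum(t^3-t)/48 = 1224/24 - 30/48 = 50.375.
        z = (W - E[W]) / sqrt(Var[W]) = (15 - 18) / 7.0975 = -0.4227.
        Two-sided p = 2*Phi(z) = 0.672527.
Step 6: alpha = 0.05. fail to reject H0.

W+ = 15, W- = 21, W = min = 15, p = 0.672527, fail to reject H0.


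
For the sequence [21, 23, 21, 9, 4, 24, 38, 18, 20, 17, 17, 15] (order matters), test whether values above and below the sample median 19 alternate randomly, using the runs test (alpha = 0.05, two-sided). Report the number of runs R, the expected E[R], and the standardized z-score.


Step 1: Compute median = 19; label A = above, B = below.
Labels in order: AAABBAABABBB  (n_A = 6, n_B = 6)
Step 2: Count runs R = 6.
Step 3: Under H0 (random ordering), E[R] = 2*n_A*n_B/(n_A+n_B) + 1 = 2*6*6/12 + 1 = 7.0000.
        Var[R] = 2*n_A*n_B*(2*n_A*n_B - n_A - n_B) / ((n_A+n_B)^2 * (n_A+n_B-1)) = 4320/1584 = 2.7273.
        SD[R] = 1.6514.
Step 4: Continuity-corrected z = (R + 0.5 - E[R]) / SD[R] = (6 + 0.5 - 7.0000) / 1.6514 = -0.3028.
Step 5: Two-sided p-value via normal approximation = 2*(1 - Phi(|z|)) = 0.762069.
Step 6: alpha = 0.05. fail to reject H0.

R = 6, z = -0.3028, p = 0.762069, fail to reject H0.


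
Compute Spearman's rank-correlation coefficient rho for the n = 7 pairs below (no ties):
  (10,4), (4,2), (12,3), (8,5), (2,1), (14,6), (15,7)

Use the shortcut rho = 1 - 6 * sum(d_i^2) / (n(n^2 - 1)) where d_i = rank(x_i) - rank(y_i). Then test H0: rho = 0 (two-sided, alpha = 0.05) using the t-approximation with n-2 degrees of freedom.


Step 1: Rank x and y separately (midranks; no ties here).
rank(x): 10->4, 4->2, 12->5, 8->3, 2->1, 14->6, 15->7
rank(y): 4->4, 2->2, 3->3, 5->5, 1->1, 6->6, 7->7
Step 2: d_i = R_x(i) - R_y(i); compute d_i^2.
  (4-4)^2=0, (2-2)^2=0, (5-3)^2=4, (3-5)^2=4, (1-1)^2=0, (6-6)^2=0, (7-7)^2=0
sum(d^2) = 8.
Step 3: rho = 1 - 6*8 / (7*(7^2 - 1)) = 1 - 48/336 = 0.857143.
Step 4: Under H0, t = rho * sqrt((n-2)/(1-rho^2)) = 3.7210 ~ t(5).
Step 5: Two-sided p-value from the t-distribution with 5 df = 0.013697.
Step 6: alpha = 0.05. reject H0.

rho = 0.8571, p = 0.013697, reject H0 at alpha = 0.05.


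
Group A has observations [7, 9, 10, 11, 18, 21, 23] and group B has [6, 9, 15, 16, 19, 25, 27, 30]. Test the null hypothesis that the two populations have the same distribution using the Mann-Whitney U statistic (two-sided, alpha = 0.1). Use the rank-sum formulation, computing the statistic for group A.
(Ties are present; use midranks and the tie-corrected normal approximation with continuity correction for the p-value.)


Step 1: Combine and sort all 15 observations; assign midranks.
sorted (value, group): (6,Y), (7,X), (9,X), (9,Y), (10,X), (11,X), (15,Y), (16,Y), (18,X), (19,Y), (21,X), (23,X), (25,Y), (27,Y), (30,Y)
ranks: 6->1, 7->2, 9->3.5, 9->3.5, 10->5, 11->6, 15->7, 16->8, 18->9, 19->10, 21->11, 23->12, 25->13, 27->14, 30->15
Step 2: Rank sum for X: R1 = 2 + 3.5 + 5 + 6 + 9 + 11 + 12 = 48.5.
Step 3: U_X = R1 - n1(n1+1)/2 = 48.5 - 7*8/2 = 48.5 - 28 = 20.5.
       U_Y = n1*n2 - U_X = 56 - 20.5 = 35.5.
Step 4: Ties are present, so use the tie-corrected normal approximation (with continuity correction) for the p-value.
Step 5: p-value = 0.417471; compare to alpha = 0.1. fail to reject H0.

U_X = 20.5, p = 0.417471, fail to reject H0 at alpha = 0.1.


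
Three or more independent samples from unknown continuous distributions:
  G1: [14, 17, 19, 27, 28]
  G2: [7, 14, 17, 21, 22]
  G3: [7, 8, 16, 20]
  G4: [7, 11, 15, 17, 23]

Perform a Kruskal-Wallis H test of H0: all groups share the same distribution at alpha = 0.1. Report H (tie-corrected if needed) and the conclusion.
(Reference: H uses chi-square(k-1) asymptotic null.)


Step 1: Combine all N = 19 observations and assign midranks.
sorted (value, group, rank): (7,G2,2), (7,G3,2), (7,G4,2), (8,G3,4), (11,G4,5), (14,G1,6.5), (14,G2,6.5), (15,G4,8), (16,G3,9), (17,G1,11), (17,G2,11), (17,G4,11), (19,G1,13), (20,G3,14), (21,G2,15), (22,G2,16), (23,G4,17), (27,G1,18), (28,G1,19)
Step 2: Sum ranks within each group.
R_1 = 67.5 (n_1 = 5)
R_2 = 50.5 (n_2 = 5)
R_3 = 29 (n_3 = 4)
R_4 = 43 (n_4 = 5)
Step 3: H = 12/(N(N+1)) * sum(R_i^2/n_i) - 3(N+1)
     = 12/(19*20) * (67.5^2/5 + 50.5^2/5 + 29^2/4 + 43^2/5) - 3*20
     = 0.031579 * 2001.35 - 60
     = 3.200526.
Step 4: Ties present; correction factor C = 1 - 54/(19^3 - 19) = 0.992105. Corrected H = 3.200526 / 0.992105 = 3.225995.
Step 5: Under H0, H ~ chi^2(3); p-value = 0.358076.
Step 6: alpha = 0.1. fail to reject H0.

H = 3.2260, df = 3, p = 0.358076, fail to reject H0.


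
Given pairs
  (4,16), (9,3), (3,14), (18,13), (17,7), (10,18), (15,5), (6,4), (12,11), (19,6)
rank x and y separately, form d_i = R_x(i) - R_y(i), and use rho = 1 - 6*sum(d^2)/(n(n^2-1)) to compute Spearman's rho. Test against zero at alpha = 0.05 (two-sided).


Step 1: Rank x and y separately (midranks; no ties here).
rank(x): 4->2, 9->4, 3->1, 18->9, 17->8, 10->5, 15->7, 6->3, 12->6, 19->10
rank(y): 16->9, 3->1, 14->8, 13->7, 7->5, 18->10, 5->3, 4->2, 11->6, 6->4
Step 2: d_i = R_x(i) - R_y(i); compute d_i^2.
  (2-9)^2=49, (4-1)^2=9, (1-8)^2=49, (9-7)^2=4, (8-5)^2=9, (5-10)^2=25, (7-3)^2=16, (3-2)^2=1, (6-6)^2=0, (10-4)^2=36
sum(d^2) = 198.
Step 3: rho = 1 - 6*198 / (10*(10^2 - 1)) = 1 - 1188/990 = -0.200000.
Step 4: Under H0, t = rho * sqrt((n-2)/(1-rho^2)) = -0.5774 ~ t(8).
Step 5: Two-sided p-value from the t-distribution with 8 df = 0.579584.
Step 6: alpha = 0.05. fail to reject H0.

rho = -0.2000, p = 0.579584, fail to reject H0 at alpha = 0.05.


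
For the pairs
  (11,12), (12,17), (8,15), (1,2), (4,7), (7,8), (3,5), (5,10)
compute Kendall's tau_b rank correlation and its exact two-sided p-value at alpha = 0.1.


Step 1: Enumerate the 28 unordered pairs (i,j) with i<j and classify each by sign(x_j-x_i) * sign(y_j-y_i).
  (1,2):dx=+1,dy=+5->C; (1,3):dx=-3,dy=+3->D; (1,4):dx=-10,dy=-10->C; (1,5):dx=-7,dy=-5->C
  (1,6):dx=-4,dy=-4->C; (1,7):dx=-8,dy=-7->C; (1,8):dx=-6,dy=-2->C; (2,3):dx=-4,dy=-2->C
  (2,4):dx=-11,dy=-15->C; (2,5):dx=-8,dy=-10->C; (2,6):dx=-5,dy=-9->C; (2,7):dx=-9,dy=-12->C
  (2,8):dx=-7,dy=-7->C; (3,4):dx=-7,dy=-13->C; (3,5):dx=-4,dy=-8->C; (3,6):dx=-1,dy=-7->C
  (3,7):dx=-5,dy=-10->C; (3,8):dx=-3,dy=-5->C; (4,5):dx=+3,dy=+5->C; (4,6):dx=+6,dy=+6->C
  (4,7):dx=+2,dy=+3->C; (4,8):dx=+4,dy=+8->C; (5,6):dx=+3,dy=+1->C; (5,7):dx=-1,dy=-2->C
  (5,8):dx=+1,dy=+3->C; (6,7):dx=-4,dy=-3->C; (6,8):dx=-2,dy=+2->D; (7,8):dx=+2,dy=+5->C
Step 2: C = 26, D = 2, total pairs = 28.
Step 3: tau = (C - D)/(n(n-1)/2) = (26 - 2)/28 = 0.857143.
Step 4: Exact two-sided p-value (enumerate n! = 40320 permutations of y under H0): p = 0.001736.
Step 5: alpha = 0.1. reject H0.

tau_b = 0.8571 (C=26, D=2), p = 0.001736, reject H0.


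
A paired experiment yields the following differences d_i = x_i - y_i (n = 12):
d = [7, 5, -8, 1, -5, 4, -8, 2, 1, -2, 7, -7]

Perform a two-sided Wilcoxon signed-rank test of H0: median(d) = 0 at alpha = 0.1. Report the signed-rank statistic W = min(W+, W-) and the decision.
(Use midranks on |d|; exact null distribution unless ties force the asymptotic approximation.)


Step 1: Drop any zero differences (none here) and take |d_i|.
|d| = [7, 5, 8, 1, 5, 4, 8, 2, 1, 2, 7, 7]
Step 2: Midrank |d_i| (ties get averaged ranks).
ranks: |7|->9, |5|->6.5, |8|->11.5, |1|->1.5, |5|->6.5, |4|->5, |8|->11.5, |2|->3.5, |1|->1.5, |2|->3.5, |7|->9, |7|->9
Step 3: Attach original signs; sum ranks with positive sign and with negative sign.
W+ = 9 + 6.5 + 1.5 + 5 + 3.5 + 1.5 + 9 = 36
W- = 11.5 + 6.5 + 11.5 + 3.5 + 9 = 42
(Check: W+ + W- = 78 should equal n(n+1)/2 = 78.)
Step 4: Test statistic W = min(W+, W-) = 36.
Step 5: Ties in |d|, so use the tie-corrected normal approximation.
        E[W] = n(n+1)/4 = 12*13/4 = 39.
        Tie groups: |d|=1 (t=2), |d|=2 (t=2), |d|=5 (t=2), |d|=7 (t=3), |d|=8 (t=2); sum(t^3 - t) = 48.
        Var[W] = n(n+1)(2n+1)/24 - sum(t^3-t)/48 = 3900/24 - 48/48 = 161.5.
        z = (W - E[W]) / sqrt(Var[W]) = (36 - 39) / 12.7083 = -0.2361.
        Two-sided p = 2*Phi(z) = 0.813381.
Step 6: alpha = 0.1. fail to reject H0.

W+ = 36, W- = 42, W = min = 36, p = 0.813381, fail to reject H0.


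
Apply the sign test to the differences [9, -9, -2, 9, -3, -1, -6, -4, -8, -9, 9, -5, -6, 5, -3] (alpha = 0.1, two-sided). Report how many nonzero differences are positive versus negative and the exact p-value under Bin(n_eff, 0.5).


Step 1: Discard zero differences. Original n = 15; n_eff = number of nonzero differences = 15.
Nonzero differences (with sign): +9, -9, -2, +9, -3, -1, -6, -4, -8, -9, +9, -5, -6, +5, -3
Step 2: Count signs: positive = 4, negative = 11.
Step 3: Under H0: P(positive) = 0.5, so the number of positives S ~ Bin(15, 0.5).
Step 4: Two-sided exact p-value = sum of Bin(15,0.5) probabilities at or below the observed probability = 0.118469.
Step 5: alpha = 0.1. fail to reject H0.

n_eff = 15, pos = 4, neg = 11, p = 0.118469, fail to reject H0.


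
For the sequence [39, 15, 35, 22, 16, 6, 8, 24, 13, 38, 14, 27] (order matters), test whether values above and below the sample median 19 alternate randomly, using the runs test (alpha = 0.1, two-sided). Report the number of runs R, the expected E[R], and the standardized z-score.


Step 1: Compute median = 19; label A = above, B = below.
Labels in order: ABAABBBABABA  (n_A = 6, n_B = 6)
Step 2: Count runs R = 9.
Step 3: Under H0 (random ordering), E[R] = 2*n_A*n_B/(n_A+n_B) + 1 = 2*6*6/12 + 1 = 7.0000.
        Var[R] = 2*n_A*n_B*(2*n_A*n_B - n_A - n_B) / ((n_A+n_B)^2 * (n_A+n_B-1)) = 4320/1584 = 2.7273.
        SD[R] = 1.6514.
Step 4: Continuity-corrected z = (R - 0.5 - E[R]) / SD[R] = (9 - 0.5 - 7.0000) / 1.6514 = 0.9083.
Step 5: Two-sided p-value via normal approximation = 2*(1 - Phi(|z|)) = 0.363722.
Step 6: alpha = 0.1. fail to reject H0.

R = 9, z = 0.9083, p = 0.363722, fail to reject H0.


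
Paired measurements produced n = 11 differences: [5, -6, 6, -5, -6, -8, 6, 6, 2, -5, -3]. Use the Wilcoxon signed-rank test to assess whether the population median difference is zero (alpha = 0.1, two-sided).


Step 1: Drop any zero differences (none here) and take |d_i|.
|d| = [5, 6, 6, 5, 6, 8, 6, 6, 2, 5, 3]
Step 2: Midrank |d_i| (ties get averaged ranks).
ranks: |5|->4, |6|->8, |6|->8, |5|->4, |6|->8, |8|->11, |6|->8, |6|->8, |2|->1, |5|->4, |3|->2
Step 3: Attach original signs; sum ranks with positive sign and with negative sign.
W+ = 4 + 8 + 8 + 8 + 1 = 29
W- = 8 + 4 + 8 + 11 + 4 + 2 = 37
(Check: W+ + W- = 66 should equal n(n+1)/2 = 66.)
Step 4: Test statistic W = min(W+, W-) = 29.
Step 5: Ties in |d|, so use the tie-corrected normal approximation.
        E[W] = n(n+1)/4 = 11*12/4 = 33.
        Tie groups: |d|=5 (t=3), |d|=6 (t=5); sum(t^3 - t) = 144.
        Var[W] = n(n+1)(2n+1)/24 - sum(t^3-t)/48 = 3036/24 - 144/48 = 123.5.
        z = (W - E[W]) / sqrt(Var[W]) = (29 - 33) / 11.1131 = -0.3599.
        Two-sided p = 2*Phi(z) = 0.718894.
Step 6: alpha = 0.1. fail to reject H0.

W+ = 29, W- = 37, W = min = 29, p = 0.718894, fail to reject H0.


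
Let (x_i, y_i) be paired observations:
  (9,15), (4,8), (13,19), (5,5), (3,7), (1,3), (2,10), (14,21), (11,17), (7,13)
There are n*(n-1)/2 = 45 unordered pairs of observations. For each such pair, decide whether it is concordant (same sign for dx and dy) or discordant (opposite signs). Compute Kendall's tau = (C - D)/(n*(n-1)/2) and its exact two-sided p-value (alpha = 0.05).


Step 1: Enumerate the 45 unordered pairs (i,j) with i<j and classify each by sign(x_j-x_i) * sign(y_j-y_i).
  (1,2):dx=-5,dy=-7->C; (1,3):dx=+4,dy=+4->C; (1,4):dx=-4,dy=-10->C; (1,5):dx=-6,dy=-8->C
  (1,6):dx=-8,dy=-12->C; (1,7):dx=-7,dy=-5->C; (1,8):dx=+5,dy=+6->C; (1,9):dx=+2,dy=+2->C
  (1,10):dx=-2,dy=-2->C; (2,3):dx=+9,dy=+11->C; (2,4):dx=+1,dy=-3->D; (2,5):dx=-1,dy=-1->C
  (2,6):dx=-3,dy=-5->C; (2,7):dx=-2,dy=+2->D; (2,8):dx=+10,dy=+13->C; (2,9):dx=+7,dy=+9->C
  (2,10):dx=+3,dy=+5->C; (3,4):dx=-8,dy=-14->C; (3,5):dx=-10,dy=-12->C; (3,6):dx=-12,dy=-16->C
  (3,7):dx=-11,dy=-9->C; (3,8):dx=+1,dy=+2->C; (3,9):dx=-2,dy=-2->C; (3,10):dx=-6,dy=-6->C
  (4,5):dx=-2,dy=+2->D; (4,6):dx=-4,dy=-2->C; (4,7):dx=-3,dy=+5->D; (4,8):dx=+9,dy=+16->C
  (4,9):dx=+6,dy=+12->C; (4,10):dx=+2,dy=+8->C; (5,6):dx=-2,dy=-4->C; (5,7):dx=-1,dy=+3->D
  (5,8):dx=+11,dy=+14->C; (5,9):dx=+8,dy=+10->C; (5,10):dx=+4,dy=+6->C; (6,7):dx=+1,dy=+7->C
  (6,8):dx=+13,dy=+18->C; (6,9):dx=+10,dy=+14->C; (6,10):dx=+6,dy=+10->C; (7,8):dx=+12,dy=+11->C
  (7,9):dx=+9,dy=+7->C; (7,10):dx=+5,dy=+3->C; (8,9):dx=-3,dy=-4->C; (8,10):dx=-7,dy=-8->C
  (9,10):dx=-4,dy=-4->C
Step 2: C = 40, D = 5, total pairs = 45.
Step 3: tau = (C - D)/(n(n-1)/2) = (40 - 5)/45 = 0.777778.
Step 4: Exact two-sided p-value (enumerate n! = 3628800 permutations of y under H0): p = 0.000946.
Step 5: alpha = 0.05. reject H0.

tau_b = 0.7778 (C=40, D=5), p = 0.000946, reject H0.


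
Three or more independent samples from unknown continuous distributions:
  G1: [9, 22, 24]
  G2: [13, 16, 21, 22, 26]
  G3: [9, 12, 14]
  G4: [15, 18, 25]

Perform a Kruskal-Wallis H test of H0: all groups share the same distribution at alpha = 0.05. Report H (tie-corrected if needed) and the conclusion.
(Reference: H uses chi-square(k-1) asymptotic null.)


Step 1: Combine all N = 14 observations and assign midranks.
sorted (value, group, rank): (9,G1,1.5), (9,G3,1.5), (12,G3,3), (13,G2,4), (14,G3,5), (15,G4,6), (16,G2,7), (18,G4,8), (21,G2,9), (22,G1,10.5), (22,G2,10.5), (24,G1,12), (25,G4,13), (26,G2,14)
Step 2: Sum ranks within each group.
R_1 = 24 (n_1 = 3)
R_2 = 44.5 (n_2 = 5)
R_3 = 9.5 (n_3 = 3)
R_4 = 27 (n_4 = 3)
Step 3: H = 12/(N(N+1)) * sum(R_i^2/n_i) - 3(N+1)
     = 12/(14*15) * (24^2/3 + 44.5^2/5 + 9.5^2/3 + 27^2/3) - 3*15
     = 0.057143 * 861.133 - 45
     = 4.207619.
Step 4: Ties present; correction factor C = 1 - 12/(14^3 - 14) = 0.995604. Corrected H = 4.207619 / 0.995604 = 4.226196.
Step 5: Under H0, H ~ chi^2(3); p-value = 0.238052.
Step 6: alpha = 0.05. fail to reject H0.

H = 4.2262, df = 3, p = 0.238052, fail to reject H0.


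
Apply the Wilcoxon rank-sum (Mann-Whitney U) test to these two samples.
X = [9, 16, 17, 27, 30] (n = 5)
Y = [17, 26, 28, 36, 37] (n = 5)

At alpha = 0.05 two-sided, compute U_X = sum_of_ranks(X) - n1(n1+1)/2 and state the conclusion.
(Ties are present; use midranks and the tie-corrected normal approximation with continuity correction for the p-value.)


Step 1: Combine and sort all 10 observations; assign midranks.
sorted (value, group): (9,X), (16,X), (17,X), (17,Y), (26,Y), (27,X), (28,Y), (30,X), (36,Y), (37,Y)
ranks: 9->1, 16->2, 17->3.5, 17->3.5, 26->5, 27->6, 28->7, 30->8, 36->9, 37->10
Step 2: Rank sum for X: R1 = 1 + 2 + 3.5 + 6 + 8 = 20.5.
Step 3: U_X = R1 - n1(n1+1)/2 = 20.5 - 5*6/2 = 20.5 - 15 = 5.5.
       U_Y = n1*n2 - U_X = 25 - 5.5 = 19.5.
Step 4: Ties are present, so use the tie-corrected normal approximation (with continuity correction) for the p-value.
Step 5: p-value = 0.173217; compare to alpha = 0.05. fail to reject H0.

U_X = 5.5, p = 0.173217, fail to reject H0 at alpha = 0.05.


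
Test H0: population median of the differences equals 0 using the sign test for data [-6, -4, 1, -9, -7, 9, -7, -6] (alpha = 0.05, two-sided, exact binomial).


Step 1: Discard zero differences. Original n = 8; n_eff = number of nonzero differences = 8.
Nonzero differences (with sign): -6, -4, +1, -9, -7, +9, -7, -6
Step 2: Count signs: positive = 2, negative = 6.
Step 3: Under H0: P(positive) = 0.5, so the number of positives S ~ Bin(8, 0.5).
Step 4: Two-sided exact p-value = sum of Bin(8,0.5) probabilities at or below the observed probability = 0.289062.
Step 5: alpha = 0.05. fail to reject H0.

n_eff = 8, pos = 2, neg = 6, p = 0.289062, fail to reject H0.


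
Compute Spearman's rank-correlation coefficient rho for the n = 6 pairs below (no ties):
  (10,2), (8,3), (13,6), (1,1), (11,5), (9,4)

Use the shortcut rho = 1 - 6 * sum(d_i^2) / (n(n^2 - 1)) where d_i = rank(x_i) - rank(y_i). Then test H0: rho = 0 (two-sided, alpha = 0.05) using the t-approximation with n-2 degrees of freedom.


Step 1: Rank x and y separately (midranks; no ties here).
rank(x): 10->4, 8->2, 13->6, 1->1, 11->5, 9->3
rank(y): 2->2, 3->3, 6->6, 1->1, 5->5, 4->4
Step 2: d_i = R_x(i) - R_y(i); compute d_i^2.
  (4-2)^2=4, (2-3)^2=1, (6-6)^2=0, (1-1)^2=0, (5-5)^2=0, (3-4)^2=1
sum(d^2) = 6.
Step 3: rho = 1 - 6*6 / (6*(6^2 - 1)) = 1 - 36/210 = 0.828571.
Step 4: Under H0, t = rho * sqrt((n-2)/(1-rho^2)) = 2.9598 ~ t(4).
Step 5: Two-sided p-value from the t-distribution with 4 df = 0.041563.
Step 6: alpha = 0.05. reject H0.

rho = 0.8286, p = 0.041563, reject H0 at alpha = 0.05.


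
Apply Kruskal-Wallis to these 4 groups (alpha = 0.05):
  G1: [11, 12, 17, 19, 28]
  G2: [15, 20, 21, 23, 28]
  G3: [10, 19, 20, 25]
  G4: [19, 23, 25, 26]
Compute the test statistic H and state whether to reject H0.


Step 1: Combine all N = 18 observations and assign midranks.
sorted (value, group, rank): (10,G3,1), (11,G1,2), (12,G1,3), (15,G2,4), (17,G1,5), (19,G1,7), (19,G3,7), (19,G4,7), (20,G2,9.5), (20,G3,9.5), (21,G2,11), (23,G2,12.5), (23,G4,12.5), (25,G3,14.5), (25,G4,14.5), (26,G4,16), (28,G1,17.5), (28,G2,17.5)
Step 2: Sum ranks within each group.
R_1 = 34.5 (n_1 = 5)
R_2 = 54.5 (n_2 = 5)
R_3 = 32 (n_3 = 4)
R_4 = 50 (n_4 = 4)
Step 3: H = 12/(N(N+1)) * sum(R_i^2/n_i) - 3(N+1)
     = 12/(18*19) * (34.5^2/5 + 54.5^2/5 + 32^2/4 + 50^2/4) - 3*19
     = 0.035088 * 1713.1 - 57
     = 3.108772.
Step 4: Ties present; correction factor C = 1 - 48/(18^3 - 18) = 0.991744. Corrected H = 3.108772 / 0.991744 = 3.134651.
Step 5: Under H0, H ~ chi^2(3); p-value = 0.371327.
Step 6: alpha = 0.05. fail to reject H0.

H = 3.1347, df = 3, p = 0.371327, fail to reject H0.


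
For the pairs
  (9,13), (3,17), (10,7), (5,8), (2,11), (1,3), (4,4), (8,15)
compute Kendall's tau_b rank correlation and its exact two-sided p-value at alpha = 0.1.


Step 1: Enumerate the 28 unordered pairs (i,j) with i<j and classify each by sign(x_j-x_i) * sign(y_j-y_i).
  (1,2):dx=-6,dy=+4->D; (1,3):dx=+1,dy=-6->D; (1,4):dx=-4,dy=-5->C; (1,5):dx=-7,dy=-2->C
  (1,6):dx=-8,dy=-10->C; (1,7):dx=-5,dy=-9->C; (1,8):dx=-1,dy=+2->D; (2,3):dx=+7,dy=-10->D
  (2,4):dx=+2,dy=-9->D; (2,5):dx=-1,dy=-6->C; (2,6):dx=-2,dy=-14->C; (2,7):dx=+1,dy=-13->D
  (2,8):dx=+5,dy=-2->D; (3,4):dx=-5,dy=+1->D; (3,5):dx=-8,dy=+4->D; (3,6):dx=-9,dy=-4->C
  (3,7):dx=-6,dy=-3->C; (3,8):dx=-2,dy=+8->D; (4,5):dx=-3,dy=+3->D; (4,6):dx=-4,dy=-5->C
  (4,7):dx=-1,dy=-4->C; (4,8):dx=+3,dy=+7->C; (5,6):dx=-1,dy=-8->C; (5,7):dx=+2,dy=-7->D
  (5,8):dx=+6,dy=+4->C; (6,7):dx=+3,dy=+1->C; (6,8):dx=+7,dy=+12->C; (7,8):dx=+4,dy=+11->C
Step 2: C = 16, D = 12, total pairs = 28.
Step 3: tau = (C - D)/(n(n-1)/2) = (16 - 12)/28 = 0.142857.
Step 4: Exact two-sided p-value (enumerate n! = 40320 permutations of y under H0): p = 0.719544.
Step 5: alpha = 0.1. fail to reject H0.

tau_b = 0.1429 (C=16, D=12), p = 0.719544, fail to reject H0.


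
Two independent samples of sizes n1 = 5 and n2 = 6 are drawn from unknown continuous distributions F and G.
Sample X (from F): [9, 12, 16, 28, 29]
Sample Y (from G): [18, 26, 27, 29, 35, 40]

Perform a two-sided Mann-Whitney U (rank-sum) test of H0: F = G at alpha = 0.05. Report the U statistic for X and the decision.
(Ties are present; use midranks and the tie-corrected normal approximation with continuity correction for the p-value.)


Step 1: Combine and sort all 11 observations; assign midranks.
sorted (value, group): (9,X), (12,X), (16,X), (18,Y), (26,Y), (27,Y), (28,X), (29,X), (29,Y), (35,Y), (40,Y)
ranks: 9->1, 12->2, 16->3, 18->4, 26->5, 27->6, 28->7, 29->8.5, 29->8.5, 35->10, 40->11
Step 2: Rank sum for X: R1 = 1 + 2 + 3 + 7 + 8.5 = 21.5.
Step 3: U_X = R1 - n1(n1+1)/2 = 21.5 - 5*6/2 = 21.5 - 15 = 6.5.
       U_Y = n1*n2 - U_X = 30 - 6.5 = 23.5.
Step 4: Ties are present, so use the tie-corrected normal approximation (with continuity correction) for the p-value.
Step 5: p-value = 0.143215; compare to alpha = 0.05. fail to reject H0.

U_X = 6.5, p = 0.143215, fail to reject H0 at alpha = 0.05.


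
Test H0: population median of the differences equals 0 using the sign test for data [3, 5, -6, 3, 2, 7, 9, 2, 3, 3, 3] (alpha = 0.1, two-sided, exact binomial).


Step 1: Discard zero differences. Original n = 11; n_eff = number of nonzero differences = 11.
Nonzero differences (with sign): +3, +5, -6, +3, +2, +7, +9, +2, +3, +3, +3
Step 2: Count signs: positive = 10, negative = 1.
Step 3: Under H0: P(positive) = 0.5, so the number of positives S ~ Bin(11, 0.5).
Step 4: Two-sided exact p-value = sum of Bin(11,0.5) probabilities at or below the observed probability = 0.011719.
Step 5: alpha = 0.1. reject H0.

n_eff = 11, pos = 10, neg = 1, p = 0.011719, reject H0.


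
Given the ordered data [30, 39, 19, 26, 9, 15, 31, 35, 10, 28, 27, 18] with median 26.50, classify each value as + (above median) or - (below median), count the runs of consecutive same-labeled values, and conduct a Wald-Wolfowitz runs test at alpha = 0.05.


Step 1: Compute median = 26.50; label A = above, B = below.
Labels in order: AABBBBAABAAB  (n_A = 6, n_B = 6)
Step 2: Count runs R = 6.
Step 3: Under H0 (random ordering), E[R] = 2*n_A*n_B/(n_A+n_B) + 1 = 2*6*6/12 + 1 = 7.0000.
        Var[R] = 2*n_A*n_B*(2*n_A*n_B - n_A - n_B) / ((n_A+n_B)^2 * (n_A+n_B-1)) = 4320/1584 = 2.7273.
        SD[R] = 1.6514.
Step 4: Continuity-corrected z = (R + 0.5 - E[R]) / SD[R] = (6 + 0.5 - 7.0000) / 1.6514 = -0.3028.
Step 5: Two-sided p-value via normal approximation = 2*(1 - Phi(|z|)) = 0.762069.
Step 6: alpha = 0.05. fail to reject H0.

R = 6, z = -0.3028, p = 0.762069, fail to reject H0.


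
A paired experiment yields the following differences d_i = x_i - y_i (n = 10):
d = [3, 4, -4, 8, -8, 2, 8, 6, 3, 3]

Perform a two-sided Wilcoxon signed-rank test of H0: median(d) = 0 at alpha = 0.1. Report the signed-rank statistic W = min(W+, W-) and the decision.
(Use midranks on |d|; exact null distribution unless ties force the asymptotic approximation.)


Step 1: Drop any zero differences (none here) and take |d_i|.
|d| = [3, 4, 4, 8, 8, 2, 8, 6, 3, 3]
Step 2: Midrank |d_i| (ties get averaged ranks).
ranks: |3|->3, |4|->5.5, |4|->5.5, |8|->9, |8|->9, |2|->1, |8|->9, |6|->7, |3|->3, |3|->3
Step 3: Attach original signs; sum ranks with positive sign and with negative sign.
W+ = 3 + 5.5 + 9 + 1 + 9 + 7 + 3 + 3 = 40.5
W- = 5.5 + 9 = 14.5
(Check: W+ + W- = 55 should equal n(n+1)/2 = 55.)
Step 4: Test statistic W = min(W+, W-) = 14.5.
Step 5: Ties in |d|, so use the tie-corrected normal approximation.
        E[W] = n(n+1)/4 = 10*11/4 = 27.5.
        Tie groups: |d|=3 (t=3), |d|=4 (t=2), |d|=8 (t=3); sum(t^3 - t) = 54.
        Var[W] = n(n+1)(2n+1)/24 - sum(t^3-t)/48 = 2310/24 - 54/48 = 95.125.
        z = (W - E[W]) / sqrt(Var[W]) = (14.5 - 27.5) / 9.7532 = -1.3329.
        Two-sided p = 2*Phi(z) = 0.182566.
Step 6: alpha = 0.1. fail to reject H0.

W+ = 40.5, W- = 14.5, W = min = 14.5, p = 0.182566, fail to reject H0.


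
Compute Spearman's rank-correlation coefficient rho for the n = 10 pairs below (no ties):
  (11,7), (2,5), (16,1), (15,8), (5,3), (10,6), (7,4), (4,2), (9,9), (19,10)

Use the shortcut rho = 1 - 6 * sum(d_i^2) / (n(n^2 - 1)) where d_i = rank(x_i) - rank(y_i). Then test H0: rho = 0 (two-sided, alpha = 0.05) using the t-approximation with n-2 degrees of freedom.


Step 1: Rank x and y separately (midranks; no ties here).
rank(x): 11->7, 2->1, 16->9, 15->8, 5->3, 10->6, 7->4, 4->2, 9->5, 19->10
rank(y): 7->7, 5->5, 1->1, 8->8, 3->3, 6->6, 4->4, 2->2, 9->9, 10->10
Step 2: d_i = R_x(i) - R_y(i); compute d_i^2.
  (7-7)^2=0, (1-5)^2=16, (9-1)^2=64, (8-8)^2=0, (3-3)^2=0, (6-6)^2=0, (4-4)^2=0, (2-2)^2=0, (5-9)^2=16, (10-10)^2=0
sum(d^2) = 96.
Step 3: rho = 1 - 6*96 / (10*(10^2 - 1)) = 1 - 576/990 = 0.418182.
Step 4: Under H0, t = rho * sqrt((n-2)/(1-rho^2)) = 1.3021 ~ t(8).
Step 5: Two-sided p-value from the t-distribution with 8 df = 0.229113.
Step 6: alpha = 0.05. fail to reject H0.

rho = 0.4182, p = 0.229113, fail to reject H0 at alpha = 0.05.


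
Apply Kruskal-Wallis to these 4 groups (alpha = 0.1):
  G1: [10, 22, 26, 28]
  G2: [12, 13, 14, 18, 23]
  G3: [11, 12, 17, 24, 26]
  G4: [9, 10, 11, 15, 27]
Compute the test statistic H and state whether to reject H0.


Step 1: Combine all N = 19 observations and assign midranks.
sorted (value, group, rank): (9,G4,1), (10,G1,2.5), (10,G4,2.5), (11,G3,4.5), (11,G4,4.5), (12,G2,6.5), (12,G3,6.5), (13,G2,8), (14,G2,9), (15,G4,10), (17,G3,11), (18,G2,12), (22,G1,13), (23,G2,14), (24,G3,15), (26,G1,16.5), (26,G3,16.5), (27,G4,18), (28,G1,19)
Step 2: Sum ranks within each group.
R_1 = 51 (n_1 = 4)
R_2 = 49.5 (n_2 = 5)
R_3 = 53.5 (n_3 = 5)
R_4 = 36 (n_4 = 5)
Step 3: H = 12/(N(N+1)) * sum(R_i^2/n_i) - 3(N+1)
     = 12/(19*20) * (51^2/4 + 49.5^2/5 + 53.5^2/5 + 36^2/5) - 3*20
     = 0.031579 * 1971.95 - 60
     = 2.272105.
Step 4: Ties present; correction factor C = 1 - 24/(19^3 - 19) = 0.996491. Corrected H = 2.272105 / 0.996491 = 2.280106.
Step 5: Under H0, H ~ chi^2(3); p-value = 0.516343.
Step 6: alpha = 0.1. fail to reject H0.

H = 2.2801, df = 3, p = 0.516343, fail to reject H0.


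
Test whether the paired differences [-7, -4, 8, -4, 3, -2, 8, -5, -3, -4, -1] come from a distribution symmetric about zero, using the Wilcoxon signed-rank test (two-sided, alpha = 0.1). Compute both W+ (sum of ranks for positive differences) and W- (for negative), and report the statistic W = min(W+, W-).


Step 1: Drop any zero differences (none here) and take |d_i|.
|d| = [7, 4, 8, 4, 3, 2, 8, 5, 3, 4, 1]
Step 2: Midrank |d_i| (ties get averaged ranks).
ranks: |7|->9, |4|->6, |8|->10.5, |4|->6, |3|->3.5, |2|->2, |8|->10.5, |5|->8, |3|->3.5, |4|->6, |1|->1
Step 3: Attach original signs; sum ranks with positive sign and with negative sign.
W+ = 10.5 + 3.5 + 10.5 = 24.5
W- = 9 + 6 + 6 + 2 + 8 + 3.5 + 6 + 1 = 41.5
(Check: W+ + W- = 66 should equal n(n+1)/2 = 66.)
Step 4: Test statistic W = min(W+, W-) = 24.5.
Step 5: Ties in |d|, so use the tie-corrected normal approximation.
        E[W] = n(n+1)/4 = 11*12/4 = 33.
        Tie groups: |d|=3 (t=2), |d|=4 (t=3), |d|=8 (t=2); sum(t^3 - t) = 36.
        Var[W] = n(n+1)(2n+1)/24 - sum(t^3-t)/48 = 3036/24 - 36/48 = 125.75.
        z = (W - E[W]) / sqrt(Var[W]) = (24.5 - 33) / 11.2138 = -0.7580.
        Two-sided p = 2*Phi(z) = 0.448455.
Step 6: alpha = 0.1. fail to reject H0.

W+ = 24.5, W- = 41.5, W = min = 24.5, p = 0.448455, fail to reject H0.
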